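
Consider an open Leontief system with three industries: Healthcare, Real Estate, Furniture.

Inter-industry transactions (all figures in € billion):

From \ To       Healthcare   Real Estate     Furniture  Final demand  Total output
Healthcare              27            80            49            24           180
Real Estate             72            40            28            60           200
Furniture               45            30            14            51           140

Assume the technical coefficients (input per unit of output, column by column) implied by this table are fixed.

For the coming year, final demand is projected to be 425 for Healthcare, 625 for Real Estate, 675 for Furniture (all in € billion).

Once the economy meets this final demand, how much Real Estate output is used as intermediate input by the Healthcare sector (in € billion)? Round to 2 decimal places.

Technical coefficients a_ij = z_ij / X_j:
  a_HH = 27/180 = 0.15, a_RH = 72/180 = 0.40, a_FH = 45/180 = 0.25
  a_HR = 80/200 = 0.40, a_RR = 40/200 = 0.20, a_FR = 30/200 = 0.15
  a_HF = 49/140 = 0.35, a_RF = 28/140 = 0.20, a_FF = 14/140 = 0.10
I − A =
  [   0.85    -0.40    -0.35]
  [  -0.40     0.80    -0.20]
  [  -0.25    -0.15     0.90]
Cofactors of I−A, C_ij = (−1)^(i+j)·(minor ij) (rows/columns in the sector order above):
  C_11 = (0.80)(0.90) − (-0.20)(-0.15) = 0.6900
  C_12 = −[(-0.40)(0.90) − (-0.20)(-0.25)] = 0.4100
  C_13 = (-0.40)(-0.15) − (0.80)(-0.25) = 0.2600
  C_21 = −[(-0.40)(0.90) − (-0.35)(-0.15)] = 0.4125
  C_22 = (0.85)(0.90) − (-0.35)(-0.25) = 0.6775
  C_23 = −[(0.85)(-0.15) − (-0.40)(-0.25)] = 0.2275
  C_31 = (-0.40)(-0.20) − (-0.35)(0.80) = 0.3600
  C_32 = −[(0.85)(-0.20) − (-0.35)(-0.40)] = 0.3100
  C_33 = (0.85)(0.80) − (-0.40)(-0.40) = 0.5200
det(I−A) = Σ_j (I−A)_1j·C_1j = (0.85)(0.6900) + (-0.40)(0.4100) + (-0.35)(0.2600) = 0.3315
adj(I−A) = Cᵀ =
  [ 0.6900   0.4125   0.3600]
  [ 0.4100   0.6775   0.3100]
  [ 0.2600   0.2275   0.5200]
(I − A)⁻¹ = adj(I−A) / det(I−A) ≈
  [   2.0814     1.2443     1.0860]
  [   1.2368     2.0437     0.9351]
  [   0.7843     0.6863     1.5686]
First solve x = (I − A)⁻¹ d = adj(I−A)·d / det(I−A); in particular x_H = (0.6900·425 + 0.4125·625 + 0.3600·675) / 0.3315 = 794.0625 / 0.3315 ≈ 2395.3620.
Intermediate flow from R to H: z_RH = a_RH · x_H = 0.40 × 794.0625 / 0.3315 = 317.625 / 0.3315 ≈ 958.14.

z_RH = 958.14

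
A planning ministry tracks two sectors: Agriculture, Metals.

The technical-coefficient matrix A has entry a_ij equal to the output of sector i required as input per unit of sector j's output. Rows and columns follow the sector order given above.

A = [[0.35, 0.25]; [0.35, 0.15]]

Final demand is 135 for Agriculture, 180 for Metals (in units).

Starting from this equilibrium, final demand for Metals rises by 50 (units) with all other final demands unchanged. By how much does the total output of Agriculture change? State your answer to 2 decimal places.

I − A =
  [   0.65    -0.25]
  [  -0.35     0.85]
det(I−A) = (0.65)(0.85) − (-0.25)(-0.35) = 0.4650
adj(I−A) = [[0.85, 0.25], [0.35, 0.65]]
(I − A)⁻¹ = adj(I−A) / det(I−A) ≈
  [   1.8280     0.5376]
  [   0.7527     1.3978]
Δx = (I − A)⁻¹ Δd with Δd having +50 in the Metals component and 0 elsewhere.
So Δx_A = L_AM · (+50), where L_AM = adj(I−A)_AM / det(I−A) = 0.25 / 0.4650.
Δx_A = 0.25 × (+50) / 0.4650 = 12.50 / 0.4650 ≈ 26.88.

Δx_A = 26.88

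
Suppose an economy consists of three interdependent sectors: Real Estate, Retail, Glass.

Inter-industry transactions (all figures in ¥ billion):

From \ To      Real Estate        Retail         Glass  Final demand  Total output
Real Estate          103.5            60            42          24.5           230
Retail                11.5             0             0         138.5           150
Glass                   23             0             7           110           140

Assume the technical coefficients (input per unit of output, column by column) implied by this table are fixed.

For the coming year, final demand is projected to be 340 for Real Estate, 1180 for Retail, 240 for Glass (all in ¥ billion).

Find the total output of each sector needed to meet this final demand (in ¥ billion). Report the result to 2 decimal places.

Technical coefficients a_ij = z_ij / X_j:
  a_11 = 103.5/230 = 0.45, a_21 = 11.5/230 = 0.05, a_31 = 23/230 = 0.10
  a_12 = 60/150 = 0.40, a_22 = 0/150 = 0.00, a_32 = 0/150 = 0.00
  a_13 = 42/140 = 0.30, a_23 = 0/140 = 0.00, a_33 = 7/140 = 0.05
I − A =
  [   0.55    -0.40    -0.30]
  [  -0.05     1.00     0.00]
  [  -0.10     0.00     0.95]
Cofactors of I−A, C_ij = (−1)^(i+j)·(minor ij) (rows/columns in the sector order above):
  C_11 = (1.00)(0.95) − (0.00)(0.00) = 0.9500
  C_12 = −[(-0.05)(0.95) − (0.00)(-0.10)] = 0.0475
  C_13 = (-0.05)(0.00) − (1.00)(-0.10) = 0.1000
  C_21 = −[(-0.40)(0.95) − (-0.30)(0.00)] = 0.3800
  C_22 = (0.55)(0.95) − (-0.30)(-0.10) = 0.4925
  C_23 = −[(0.55)(0.00) − (-0.40)(-0.10)] = 0.0400
  C_31 = (-0.40)(0.00) − (-0.30)(1.00) = 0.3000
  C_32 = −[(0.55)(0.00) − (-0.30)(-0.05)] = 0.0150
  C_33 = (0.55)(1.00) − (-0.40)(-0.05) = 0.5300
det(I−A) = Σ_j (I−A)_1j·C_1j = (0.55)(0.9500) + (-0.40)(0.0475) + (-0.30)(0.1000) = 0.4735
adj(I−A) = Cᵀ =
  [ 0.9500   0.3800   0.3000]
  [ 0.0475   0.4925   0.0150]
  [ 0.1000   0.0400   0.5300]
(I − A)⁻¹ = adj(I−A) / det(I−A) ≈
  [   2.0063     0.8025     0.6336]
  [   0.1003     1.0401     0.0317]
  [   0.2112     0.0845     1.1193]
x = (I − A)⁻¹ d = adj(I−A)·d / det(I−A), with det(I−A) = 0.4735:
  x_1 = (0.9500·340 + 0.3800·1180 + 0.3000·240) / 0.4735 = 843.40 / 0.4735 ≈ 1781.20
  x_2 = (0.0475·340 + 0.4925·1180 + 0.0150·240) / 0.4735 = 600.90 / 0.4735 ≈ 1269.06
  x_3 = (0.1000·340 + 0.0400·1180 + 0.5300·240) / 0.4735 = 208.40 / 0.4735 ≈ 440.13

x_1 = 1781.20, x_2 = 1269.06, x_3 = 440.13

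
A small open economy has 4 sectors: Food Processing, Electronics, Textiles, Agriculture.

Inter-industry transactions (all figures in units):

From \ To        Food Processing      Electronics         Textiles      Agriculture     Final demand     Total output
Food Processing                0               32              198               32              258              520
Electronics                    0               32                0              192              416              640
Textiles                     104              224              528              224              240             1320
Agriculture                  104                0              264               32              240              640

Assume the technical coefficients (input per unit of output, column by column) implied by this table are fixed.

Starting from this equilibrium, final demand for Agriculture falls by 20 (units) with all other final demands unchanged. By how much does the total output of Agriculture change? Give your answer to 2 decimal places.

Δx_4 = -26.82

Technical coefficients a_ij = z_ij / X_j:
  a_11 = 0/520 = 0.00, a_21 = 0/520 = 0.00, a_31 = 104/520 = 0.20, a_41 = 104/520 = 0.20
  a_12 = 32/640 = 0.05, a_22 = 32/640 = 0.05, a_32 = 224/640 = 0.35, a_42 = 0/640 = 0.00
  a_13 = 198/1320 = 0.15, a_23 = 0/1320 = 0.00, a_33 = 528/1320 = 0.40, a_43 = 264/1320 = 0.20
  a_14 = 32/640 = 0.05, a_24 = 192/640 = 0.30, a_34 = 224/640 = 0.35, a_44 = 32/640 = 0.05
I − A =
  [   1.00    -0.05    -0.15    -0.05]
  [   0.00     0.95     0.00    -0.30]
  [  -0.20    -0.35     0.60    -0.35]
  [  -0.20     0.00    -0.20     0.95]
Compute the cofactors C_ij = (−1)^(i+j)·(3×3 minor ij) of I−A; the adjugate is their transpose:
adj(I−A) = Cᵀ =
  [ 0.454000   0.078375   0.147875   0.103125]
  [ 0.048000   0.453000   0.069000   0.171000]
  [ 0.268000   0.342000   0.890000   0.450000]
  [ 0.152000   0.088500   0.218500   0.541500]
det(I−A) = Σ_j (I−A)_1j·C_1j = (1.00)(0.454000) + (-0.05)(0.048000) + (-0.15)(0.268000) + (-0.05)(0.152000) = 0.4038
(I − A)⁻¹ = adj(I−A) / det(I−A) ≈
  [   1.1243     0.1941     0.3662     0.2554]
  [   0.1189     1.1218     0.1709     0.4235]
  [   0.6637     0.8470     2.2041     1.1144]
  [   0.3764     0.2192     0.5411     1.3410]
Δx = (I − A)⁻¹ Δd with Δd having -20 in the Agriculture component and 0 elsewhere.
So Δx_4 = L_44 · (-20), where L_44 = adj(I−A)_44 / det(I−A) = 0.541500 / 0.4038.
Δx_4 = 0.541500 × (-20) / 0.4038 = -10.83 / 0.4038 ≈ -26.82.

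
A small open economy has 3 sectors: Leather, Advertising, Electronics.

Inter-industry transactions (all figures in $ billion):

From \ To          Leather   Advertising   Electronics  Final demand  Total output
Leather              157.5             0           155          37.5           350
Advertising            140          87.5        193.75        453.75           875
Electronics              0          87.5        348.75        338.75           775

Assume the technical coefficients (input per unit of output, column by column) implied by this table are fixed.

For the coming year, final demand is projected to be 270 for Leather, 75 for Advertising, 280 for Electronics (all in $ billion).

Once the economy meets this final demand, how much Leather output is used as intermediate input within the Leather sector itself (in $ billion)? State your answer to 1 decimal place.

Technical coefficients a_ij = z_ij / X_j:
  a_11 = 157.5/350 = 0.45, a_21 = 140/350 = 0.40, a_31 = 0/350 = 0.00
  a_12 = 0/875 = 0.00, a_22 = 87.5/875 = 0.10, a_32 = 87.5/875 = 0.10
  a_13 = 155/775 = 0.20, a_23 = 193.75/775 = 0.25, a_33 = 348.75/775 = 0.45
I − A =
  [   0.55     0.00    -0.20]
  [  -0.40     0.90    -0.25]
  [   0.00    -0.10     0.55]
Cofactors of I−A, C_ij = (−1)^(i+j)·(minor ij) (rows/columns in the sector order above):
  C_11 = (0.90)(0.55) − (-0.25)(-0.10) = 0.4700
  C_12 = −[(-0.40)(0.55) − (-0.25)(0.00)] = 0.2200
  C_13 = (-0.40)(-0.10) − (0.90)(0.00) = 0.0400
  C_21 = −[(0.00)(0.55) − (-0.20)(-0.10)] = 0.0200
  C_22 = (0.55)(0.55) − (-0.20)(0.00) = 0.3025
  C_23 = −[(0.55)(-0.10) − (0.00)(0.00)] = 0.0550
  C_31 = (0.00)(-0.25) − (-0.20)(0.90) = 0.1800
  C_32 = −[(0.55)(-0.25) − (-0.20)(-0.40)] = 0.2175
  C_33 = (0.55)(0.90) − (0.00)(-0.40) = 0.4950
det(I−A) = Σ_j (I−A)_1j·C_1j = (0.55)(0.4700) + (0.00)(0.2200) + (-0.20)(0.0400) = 0.2505
adj(I−A) = Cᵀ =
  [ 0.4700   0.0200   0.1800]
  [ 0.2200   0.3025   0.2175]
  [ 0.0400   0.0550   0.4950]
(I − A)⁻¹ = adj(I−A) / det(I−A) ≈
  [   1.8762     0.0798     0.7186]
  [   0.8782     1.2076     0.8683]
  [   0.1597     0.2196     1.9760]
First solve x = (I − A)⁻¹ d = adj(I−A)·d / det(I−A); in particular x_1 = (0.4700·270 + 0.0200·75 + 0.1800·280) / 0.2505 = 178.80 / 0.2505 ≈ 713.772.
Intermediate flow from 1 to 1: z_11 = a_11 · x_1 = 0.45 × 178.80 / 0.2505 = 80.46 / 0.2505 ≈ 321.2.

z_11 = 321.2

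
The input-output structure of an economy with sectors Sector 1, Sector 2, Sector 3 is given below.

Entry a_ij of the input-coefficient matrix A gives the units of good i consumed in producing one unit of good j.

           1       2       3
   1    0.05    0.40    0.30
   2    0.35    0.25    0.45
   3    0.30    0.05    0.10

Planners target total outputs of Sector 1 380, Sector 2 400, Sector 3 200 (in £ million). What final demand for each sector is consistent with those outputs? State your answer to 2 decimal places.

I − A =
  [   0.95    -0.40    -0.30]
  [  -0.35     0.75    -0.45]
  [  -0.30    -0.05     0.90]
d = (I − A) x:
  d_1 = (+0.95)·380 + (-0.40)·400 + (-0.30)·200 = 141.00
  d_2 = (-0.35)·380 + (+0.75)·400 + (-0.45)·200 = 77.00
  d_3 = (-0.30)·380 + (-0.05)·400 + (+0.90)·200 = 46.00

d_1 = 141.00, d_2 = 77.00, d_3 = 46.00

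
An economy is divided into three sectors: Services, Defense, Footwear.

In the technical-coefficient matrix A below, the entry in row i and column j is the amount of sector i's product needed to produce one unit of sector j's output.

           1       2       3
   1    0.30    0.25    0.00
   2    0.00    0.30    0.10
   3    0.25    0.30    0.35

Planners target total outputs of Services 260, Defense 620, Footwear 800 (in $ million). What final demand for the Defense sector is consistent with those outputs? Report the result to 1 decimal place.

d_2 = 354.0

I − A =
  [   0.70    -0.25     0.00]
  [   0.00     0.70    -0.10]
  [  -0.25    -0.30     0.65]
d = (I − A) x:
  d_1 = (+0.70)·260 + (-0.25)·620 + (+0.00)·800 = 27.0
  d_2 = (+0.00)·260 + (+0.70)·620 + (-0.10)·800 = 354.0
  d_3 = (-0.25)·260 + (-0.30)·620 + (+0.65)·800 = 269.0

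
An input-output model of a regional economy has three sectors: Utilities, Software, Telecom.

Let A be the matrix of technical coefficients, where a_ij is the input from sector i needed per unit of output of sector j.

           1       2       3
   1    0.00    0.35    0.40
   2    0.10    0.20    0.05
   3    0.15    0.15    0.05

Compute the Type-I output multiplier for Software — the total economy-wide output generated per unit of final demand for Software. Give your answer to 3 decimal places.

I − A =
  [   1.00    -0.35    -0.40]
  [  -0.10     0.80    -0.05]
  [  -0.15    -0.15     0.95]
Cofactors of I−A, C_ij = (−1)^(i+j)·(minor ij) (rows/columns in the sector order above):
  C_11 = (0.80)(0.95) − (-0.05)(-0.15) = 0.7525
  C_12 = −[(-0.10)(0.95) − (-0.05)(-0.15)] = 0.1025
  C_13 = (-0.10)(-0.15) − (0.80)(-0.15) = 0.1350
  C_21 = −[(-0.35)(0.95) − (-0.40)(-0.15)] = 0.3925
  C_22 = (1.00)(0.95) − (-0.40)(-0.15) = 0.8900
  C_23 = −[(1.00)(-0.15) − (-0.35)(-0.15)] = 0.2025
  C_31 = (-0.35)(-0.05) − (-0.40)(0.80) = 0.3375
  C_32 = −[(1.00)(-0.05) − (-0.40)(-0.10)] = 0.0900
  C_33 = (1.00)(0.80) − (-0.35)(-0.10) = 0.7650
det(I−A) = Σ_j (I−A)_1j·C_1j = (1.00)(0.7525) + (-0.35)(0.1025) + (-0.40)(0.1350) = 0.662625
adj(I−A) = Cᵀ =
  [ 0.7525   0.3925   0.3375]
  [ 0.1025   0.8900   0.0900]
  [ 0.1350   0.2025   0.7650]
(I − A)⁻¹ = adj(I−A) / det(I−A) ≈
  [   1.1356     0.5923     0.5093]
  [   0.1547     1.3431     0.1358]
  [   0.2037     0.3056     1.1545]
The output multiplier for sector j is the column-j sum of the Leontief inverse (I − A)⁻¹ = adj(I−A) / det(I−A).
Column 2 of adj(I−A): (0.3925, 0.8900, 0.2025); det(I−A) = 0.662625.
m_2 = (0.3925 + 0.8900 + 0.2025) / 0.662625 = 1.485 / 0.662625 ≈ 2.241.

m_2 = 2.241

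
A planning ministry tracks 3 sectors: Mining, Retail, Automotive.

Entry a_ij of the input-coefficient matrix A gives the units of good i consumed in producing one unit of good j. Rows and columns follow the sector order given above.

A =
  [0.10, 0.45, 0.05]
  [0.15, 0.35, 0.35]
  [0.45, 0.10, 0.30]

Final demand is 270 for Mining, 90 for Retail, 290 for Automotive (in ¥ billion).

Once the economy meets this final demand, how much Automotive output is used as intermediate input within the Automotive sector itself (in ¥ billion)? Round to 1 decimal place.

I − A =
  [   0.90    -0.45    -0.05]
  [  -0.15     0.65    -0.35]
  [  -0.45    -0.10     0.70]
Cofactors of I−A, C_ij = (−1)^(i+j)·(minor ij) (rows/columns in the sector order above):
  C_11 = (0.65)(0.70) − (-0.35)(-0.10) = 0.4200
  C_12 = −[(-0.15)(0.70) − (-0.35)(-0.45)] = 0.2625
  C_13 = (-0.15)(-0.10) − (0.65)(-0.45) = 0.3075
  C_21 = −[(-0.45)(0.70) − (-0.05)(-0.10)] = 0.3200
  C_22 = (0.90)(0.70) − (-0.05)(-0.45) = 0.6075
  C_23 = −[(0.90)(-0.10) − (-0.45)(-0.45)] = 0.2925
  C_31 = (-0.45)(-0.35) − (-0.05)(0.65) = 0.1900
  C_32 = −[(0.90)(-0.35) − (-0.05)(-0.15)] = 0.3225
  C_33 = (0.90)(0.65) − (-0.45)(-0.15) = 0.5175
det(I−A) = Σ_j (I−A)_1j·C_1j = (0.90)(0.4200) + (-0.45)(0.2625) + (-0.05)(0.3075) = 0.2445
adj(I−A) = Cᵀ =
  [ 0.4200   0.3200   0.1900]
  [ 0.2625   0.6075   0.3225]
  [ 0.3075   0.2925   0.5175]
(I − A)⁻¹ = adj(I−A) / det(I−A) ≈
  [   1.7178     1.3088     0.7771]
  [   1.0736     2.4847     1.3190]
  [   1.2577     1.1963     2.1166]
First solve x = (I − A)⁻¹ d = adj(I−A)·d / det(I−A); in particular x_3 = (0.3075·270 + 0.2925·90 + 0.5175·290) / 0.2445 = 259.425 / 0.2445 ≈ 1061.043.
Intermediate flow from 3 to 3: z_33 = a_33 · x_3 = 0.30 × 259.425 / 0.2445 = 77.8275 / 0.2445 ≈ 318.3.

z_33 = 318.3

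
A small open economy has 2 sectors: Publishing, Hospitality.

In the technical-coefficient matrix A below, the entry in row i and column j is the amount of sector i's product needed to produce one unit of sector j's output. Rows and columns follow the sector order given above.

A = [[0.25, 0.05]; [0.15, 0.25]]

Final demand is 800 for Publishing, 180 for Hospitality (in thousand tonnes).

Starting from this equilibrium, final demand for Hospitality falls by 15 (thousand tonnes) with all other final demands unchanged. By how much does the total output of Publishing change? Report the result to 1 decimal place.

I − A =
  [   0.75    -0.05]
  [  -0.15     0.75]
det(I−A) = (0.75)(0.75) − (-0.05)(-0.15) = 0.5550
adj(I−A) = [[0.75, 0.05], [0.15, 0.75]]
(I − A)⁻¹ = adj(I−A) / det(I−A) ≈
  [   1.3514     0.0901]
  [   0.2703     1.3514]
Δx = (I − A)⁻¹ Δd with Δd having -15 in the Hospitality component and 0 elsewhere.
So Δx_1 = L_12 · (-15), where L_12 = adj(I−A)_12 / det(I−A) = 0.05 / 0.5550.
Δx_1 = 0.05 × (-15) / 0.5550 = -0.75 / 0.5550 ≈ -1.4.

Δx_1 = -1.4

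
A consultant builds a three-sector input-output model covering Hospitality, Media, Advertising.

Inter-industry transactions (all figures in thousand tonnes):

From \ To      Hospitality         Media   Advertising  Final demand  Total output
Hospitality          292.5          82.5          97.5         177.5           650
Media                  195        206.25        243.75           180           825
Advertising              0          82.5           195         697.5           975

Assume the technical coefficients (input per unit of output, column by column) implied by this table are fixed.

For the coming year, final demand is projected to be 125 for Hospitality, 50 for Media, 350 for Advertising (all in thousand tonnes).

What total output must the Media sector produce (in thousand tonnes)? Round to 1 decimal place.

Technical coefficients a_ij = z_ij / X_j:
  a_11 = 292.5/650 = 0.45, a_21 = 195/650 = 0.30, a_31 = 0/650 = 0.00
  a_12 = 82.5/825 = 0.10, a_22 = 206.25/825 = 0.25, a_32 = 82.5/825 = 0.10
  a_13 = 97.5/975 = 0.10, a_23 = 243.75/975 = 0.25, a_33 = 195/975 = 0.20
I − A =
  [   0.55    -0.10    -0.10]
  [  -0.30     0.75    -0.25]
  [   0.00    -0.10     0.80]
Cofactors of I−A, C_ij = (−1)^(i+j)·(minor ij) (rows/columns in the sector order above):
  C_11 = (0.75)(0.80) − (-0.25)(-0.10) = 0.5750
  C_12 = −[(-0.30)(0.80) − (-0.25)(0.00)] = 0.2400
  C_13 = (-0.30)(-0.10) − (0.75)(0.00) = 0.0300
  C_21 = −[(-0.10)(0.80) − (-0.10)(-0.10)] = 0.0900
  C_22 = (0.55)(0.80) − (-0.10)(0.00) = 0.4400
  C_23 = −[(0.55)(-0.10) − (-0.10)(0.00)] = 0.0550
  C_31 = (-0.10)(-0.25) − (-0.10)(0.75) = 0.1000
  C_32 = −[(0.55)(-0.25) − (-0.10)(-0.30)] = 0.1675
  C_33 = (0.55)(0.75) − (-0.10)(-0.30) = 0.3825
det(I−A) = Σ_j (I−A)_1j·C_1j = (0.55)(0.5750) + (-0.10)(0.2400) + (-0.10)(0.0300) = 0.28925
adj(I−A) = Cᵀ =
  [ 0.5750   0.0900   0.1000]
  [ 0.2400   0.4400   0.1675]
  [ 0.0300   0.0550   0.3825]
(I − A)⁻¹ = adj(I−A) / det(I−A) ≈
  [   1.9879     0.3111     0.3457]
  [   0.8297     1.5212     0.5791]
  [   0.1037     0.1901     1.3224]
x = (I − A)⁻¹ d = adj(I−A)·d / det(I−A), with det(I−A) = 0.28925:
  x_1 = (0.5750·125 + 0.0900·50 + 0.1000·350) / 0.28925 = 111.375 / 0.28925 ≈ 385.0
  x_2 = (0.2400·125 + 0.4400·50 + 0.1675·350) / 0.28925 = 110.625 / 0.28925 ≈ 382.5
  x_3 = (0.0300·125 + 0.0550·50 + 0.3825·350) / 0.28925 = 140.375 / 0.28925 ≈ 485.3

x_2 = 382.5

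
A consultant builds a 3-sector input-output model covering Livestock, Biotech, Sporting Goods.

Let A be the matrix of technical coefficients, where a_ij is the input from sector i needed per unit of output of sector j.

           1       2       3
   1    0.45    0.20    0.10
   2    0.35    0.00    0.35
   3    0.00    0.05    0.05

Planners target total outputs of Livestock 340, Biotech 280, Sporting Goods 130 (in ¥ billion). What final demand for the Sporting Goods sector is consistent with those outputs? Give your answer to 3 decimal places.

I − A =
  [   0.55    -0.20    -0.10]
  [  -0.35     1.00    -0.35]
  [   0.00    -0.05     0.95]
d = (I − A) x:
  d_1 = (+0.55)·340 + (-0.20)·280 + (-0.10)·130 = 118.000
  d_2 = (-0.35)·340 + (+1.00)·280 + (-0.35)·130 = 115.500
  d_3 = (+0.00)·340 + (-0.05)·280 + (+0.95)·130 = 109.500

d_3 = 109.500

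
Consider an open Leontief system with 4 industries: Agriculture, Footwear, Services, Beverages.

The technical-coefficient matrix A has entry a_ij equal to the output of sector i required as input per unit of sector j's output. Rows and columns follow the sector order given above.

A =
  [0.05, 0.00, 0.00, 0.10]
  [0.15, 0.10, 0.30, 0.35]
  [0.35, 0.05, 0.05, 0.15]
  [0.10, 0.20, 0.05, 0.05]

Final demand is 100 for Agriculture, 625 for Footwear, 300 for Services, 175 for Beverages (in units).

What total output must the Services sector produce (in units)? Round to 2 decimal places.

x_3 = 498.91

I − A =
  [   0.95     0.00     0.00    -0.10]
  [  -0.15     0.90    -0.30    -0.35]
  [  -0.35    -0.05     0.95    -0.15]
  [  -0.10    -0.20    -0.05     0.95]
Compute the cofactors C_ij = (−1)^(i+j)·(3×3 minor ij) of I−A; the adjugate is their transpose:
adj(I−A) = Cᵀ =
  [ 0.714875   0.019250   0.010500   0.084000]
  [ 0.277875   0.839000   0.285125   0.383375]
  [ 0.301625   0.080125   0.733750   0.177125]
  [ 0.149625   0.182875   0.099750   0.798000]
det(I−A) = Σ_j (I−A)_1j·C_1j = (0.95)(0.714875) + (0.00)(0.277875) + (0.00)(0.301625) + (-0.10)(0.149625) = 0.66416875
(I − A)⁻¹ = adj(I−A) / det(I−A) ≈
  [   1.0763     0.0290     0.0158     0.1265]
  [   0.4184     1.2632     0.4293     0.5772]
  [   0.4541     0.1206     1.1048     0.2667]
  [   0.2253     0.2753     0.1502     1.2015]
x = (I − A)⁻¹ d = adj(I−A)·d / det(I−A), with det(I−A) = 0.66416875:
  x_1 = (0.714875·100 + 0.019250·625 + 0.010500·300 + 0.084000·175) / 0.66416875 = 101.36875 / 0.66416875 ≈ 152.62
  x_2 = (0.277875·100 + 0.839000·625 + 0.285125·300 + 0.383375·175) / 0.66416875 = 704.790625 / 0.66416875 ≈ 1061.16
  x_3 = (0.301625·100 + 0.080125·625 + 0.733750·300 + 0.177125·175) / 0.66416875 = 331.3625 / 0.66416875 ≈ 498.91
  x_4 = (0.149625·100 + 0.182875·625 + 0.099750·300 + 0.798000·175) / 0.66416875 = 298.834375 / 0.66416875 ≈ 449.94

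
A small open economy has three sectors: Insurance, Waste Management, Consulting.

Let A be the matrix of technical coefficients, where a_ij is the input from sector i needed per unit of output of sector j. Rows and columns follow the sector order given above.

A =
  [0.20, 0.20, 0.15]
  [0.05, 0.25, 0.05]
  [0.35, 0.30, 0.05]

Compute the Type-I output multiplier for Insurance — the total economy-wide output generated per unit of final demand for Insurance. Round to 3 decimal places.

m_1 = 2.066

I − A =
  [   0.80    -0.20    -0.15]
  [  -0.05     0.75    -0.05]
  [  -0.35    -0.30     0.95]
Cofactors of I−A, C_ij = (−1)^(i+j)·(minor ij) (rows/columns in the sector order above):
  C_11 = (0.75)(0.95) − (-0.05)(-0.30) = 0.6975
  C_12 = −[(-0.05)(0.95) − (-0.05)(-0.35)] = 0.0650
  C_13 = (-0.05)(-0.30) − (0.75)(-0.35) = 0.2775
  C_21 = −[(-0.20)(0.95) − (-0.15)(-0.30)] = 0.2350
  C_22 = (0.80)(0.95) − (-0.15)(-0.35) = 0.7075
  C_23 = −[(0.80)(-0.30) − (-0.20)(-0.35)] = 0.3100
  C_31 = (-0.20)(-0.05) − (-0.15)(0.75) = 0.1225
  C_32 = −[(0.80)(-0.05) − (-0.15)(-0.05)] = 0.0475
  C_33 = (0.80)(0.75) − (-0.20)(-0.05) = 0.5900
det(I−A) = Σ_j (I−A)_1j·C_1j = (0.80)(0.6975) + (-0.20)(0.0650) + (-0.15)(0.2775) = 0.503375
adj(I−A) = Cᵀ =
  [ 0.6975   0.2350   0.1225]
  [ 0.0650   0.7075   0.0475]
  [ 0.2775   0.3100   0.5900]
(I − A)⁻¹ = adj(I−A) / det(I−A) ≈
  [   1.3856     0.4668     0.2434]
  [   0.1291     1.4055     0.0944]
  [   0.5513     0.6158     1.1721]
The output multiplier for sector j is the column-j sum of the Leontief inverse (I − A)⁻¹ = adj(I−A) / det(I−A).
Column 1 of adj(I−A): (0.6975, 0.0650, 0.2775); det(I−A) = 0.503375.
m_1 = (0.6975 + 0.0650 + 0.2775) / 0.503375 = 1.04 / 0.503375 ≈ 2.066.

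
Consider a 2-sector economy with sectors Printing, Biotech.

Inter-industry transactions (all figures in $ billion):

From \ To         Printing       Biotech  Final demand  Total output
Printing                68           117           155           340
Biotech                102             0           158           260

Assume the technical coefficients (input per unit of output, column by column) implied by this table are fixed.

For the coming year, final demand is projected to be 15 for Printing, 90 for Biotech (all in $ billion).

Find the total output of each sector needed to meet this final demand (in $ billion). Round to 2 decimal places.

Technical coefficients a_ij = z_ij / X_j:
  a_11 = 68/340 = 0.20, a_21 = 102/340 = 0.30
  a_12 = 117/260 = 0.45, a_22 = 0/260 = 0.00
I − A =
  [   0.80    -0.45]
  [  -0.30     1.00]
det(I−A) = (0.80)(1.00) − (-0.45)(-0.30) = 0.6650
adj(I−A) = [[1.00, 0.45], [0.30, 0.80]]
(I − A)⁻¹ = adj(I−A) / det(I−A) ≈
  [   1.5038     0.6767]
  [   0.4511     1.2030]
x = (I − A)⁻¹ d = adj(I−A)·d / det(I−A), with det(I−A) = 0.6650:
  x_1 = (1.00·15 + 0.45·90) / 0.6650 = 55.50 / 0.6650 ≈ 83.46
  x_2 = (0.30·15 + 0.80·90) / 0.6650 = 76.50 / 0.6650 ≈ 115.04

x_1 = 83.46, x_2 = 115.04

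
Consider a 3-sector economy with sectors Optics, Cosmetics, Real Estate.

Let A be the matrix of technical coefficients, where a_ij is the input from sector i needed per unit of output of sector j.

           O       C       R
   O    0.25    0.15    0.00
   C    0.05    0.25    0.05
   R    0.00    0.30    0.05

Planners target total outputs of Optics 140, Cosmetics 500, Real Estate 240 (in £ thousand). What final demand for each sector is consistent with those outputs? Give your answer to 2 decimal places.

I − A =
  [   0.75    -0.15     0.00]
  [  -0.05     0.75    -0.05]
  [   0.00    -0.30     0.95]
d = (I − A) x:
  d_O = (+0.75)·140 + (-0.15)·500 + (+0.00)·240 = 30.00
  d_C = (-0.05)·140 + (+0.75)·500 + (-0.05)·240 = 356.00
  d_R = (+0.00)·140 + (-0.30)·500 + (+0.95)·240 = 78.00

d_O = 30.00, d_C = 356.00, d_R = 78.00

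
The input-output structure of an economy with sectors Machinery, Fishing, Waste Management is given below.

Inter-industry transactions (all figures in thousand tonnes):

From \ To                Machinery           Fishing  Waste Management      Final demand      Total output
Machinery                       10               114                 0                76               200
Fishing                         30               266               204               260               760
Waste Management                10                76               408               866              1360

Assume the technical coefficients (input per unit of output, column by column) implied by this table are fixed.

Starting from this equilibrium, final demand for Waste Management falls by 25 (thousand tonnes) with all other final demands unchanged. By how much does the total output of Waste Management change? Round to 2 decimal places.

Technical coefficients a_ij = z_ij / X_j:
  a_11 = 10/200 = 0.05, a_21 = 30/200 = 0.15, a_31 = 10/200 = 0.05
  a_12 = 114/760 = 0.15, a_22 = 266/760 = 0.35, a_32 = 76/760 = 0.10
  a_13 = 0/1360 = 0.00, a_23 = 204/1360 = 0.15, a_33 = 408/1360 = 0.30
I − A =
  [   0.95    -0.15     0.00]
  [  -0.15     0.65    -0.15]
  [  -0.05    -0.10     0.70]
Cofactors of I−A, C_ij = (−1)^(i+j)·(minor ij) (rows/columns in the sector order above):
  C_11 = (0.65)(0.70) − (-0.15)(-0.10) = 0.4400
  C_12 = −[(-0.15)(0.70) − (-0.15)(-0.05)] = 0.1125
  C_13 = (-0.15)(-0.10) − (0.65)(-0.05) = 0.0475
  C_21 = −[(-0.15)(0.70) − (0.00)(-0.10)] = 0.1050
  C_22 = (0.95)(0.70) − (0.00)(-0.05) = 0.6650
  C_23 = −[(0.95)(-0.10) − (-0.15)(-0.05)] = 0.1025
  C_31 = (-0.15)(-0.15) − (0.00)(0.65) = 0.0225
  C_32 = −[(0.95)(-0.15) − (0.00)(-0.15)] = 0.1425
  C_33 = (0.95)(0.65) − (-0.15)(-0.15) = 0.5950
det(I−A) = Σ_j (I−A)_1j·C_1j = (0.95)(0.4400) + (-0.15)(0.1125) + (0.00)(0.0475) = 0.401125
adj(I−A) = Cᵀ =
  [ 0.4400   0.1050   0.0225]
  [ 0.1125   0.6650   0.1425]
  [ 0.0475   0.1025   0.5950]
(I − A)⁻¹ = adj(I−A) / det(I−A) ≈
  [   1.0969     0.2618     0.0561]
  [   0.2805     1.6578     0.3553]
  [   0.1184     0.2555     1.4833]
Δx = (I − A)⁻¹ Δd with Δd having -25 in the Waste Management component and 0 elsewhere.
So Δx_3 = L_33 · (-25), where L_33 = adj(I−A)_33 / det(I−A) = 0.5950 / 0.401125.
Δx_3 = 0.5950 × (-25) / 0.401125 = -14.875 / 0.401125 ≈ -37.08.

Δx_3 = -37.08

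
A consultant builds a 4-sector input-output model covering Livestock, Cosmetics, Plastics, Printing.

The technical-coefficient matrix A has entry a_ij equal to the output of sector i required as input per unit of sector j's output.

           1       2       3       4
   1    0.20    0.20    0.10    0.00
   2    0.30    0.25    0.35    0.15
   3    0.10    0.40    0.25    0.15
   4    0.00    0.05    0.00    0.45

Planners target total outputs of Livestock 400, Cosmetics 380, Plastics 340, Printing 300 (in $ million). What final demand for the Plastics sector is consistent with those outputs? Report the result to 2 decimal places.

I − A =
  [   0.80    -0.20    -0.10     0.00]
  [  -0.30     0.75    -0.35    -0.15]
  [  -0.10    -0.40     0.75    -0.15]
  [   0.00    -0.05     0.00     0.55]
d = (I − A) x:
  d_1 = (+0.80)·400 + (-0.20)·380 + (-0.10)·340 + (+0.00)·300 = 210.00
  d_2 = (-0.30)·400 + (+0.75)·380 + (-0.35)·340 + (-0.15)·300 = 1.00
  d_3 = (-0.10)·400 + (-0.40)·380 + (+0.75)·340 + (-0.15)·300 = 18.00
  d_4 = (+0.00)·400 + (-0.05)·380 + (+0.00)·340 + (+0.55)·300 = 146.00

d_3 = 18.00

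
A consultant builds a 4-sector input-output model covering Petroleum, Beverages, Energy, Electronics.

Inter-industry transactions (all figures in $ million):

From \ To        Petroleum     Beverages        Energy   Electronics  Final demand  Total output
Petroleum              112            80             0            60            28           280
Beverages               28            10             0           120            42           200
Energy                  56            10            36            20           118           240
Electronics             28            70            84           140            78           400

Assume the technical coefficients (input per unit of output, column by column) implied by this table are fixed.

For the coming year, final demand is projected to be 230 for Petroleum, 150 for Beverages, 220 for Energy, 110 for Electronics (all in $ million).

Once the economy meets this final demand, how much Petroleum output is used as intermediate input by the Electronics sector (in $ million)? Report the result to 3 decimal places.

Technical coefficients a_ij = z_ij / X_j:
  a_11 = 112/280 = 0.40, a_21 = 28/280 = 0.10, a_31 = 56/280 = 0.20, a_41 = 28/280 = 0.10
  a_12 = 80/200 = 0.40, a_22 = 10/200 = 0.05, a_32 = 10/200 = 0.05, a_42 = 70/200 = 0.35
  a_13 = 0/240 = 0.00, a_23 = 0/240 = 0.00, a_33 = 36/240 = 0.15, a_43 = 84/240 = 0.35
  a_14 = 60/400 = 0.15, a_24 = 120/400 = 0.30, a_34 = 20/400 = 0.05, a_44 = 140/400 = 0.35
I − A =
  [   0.60    -0.40     0.00    -0.15]
  [  -0.10     0.95     0.00    -0.30]
  [  -0.20    -0.05     0.85    -0.05]
  [  -0.10    -0.35    -0.35     0.65]
Compute the cofactors C_ij = (−1)^(i+j)·(3×3 minor ij) of I−A; the adjugate is their transpose:
adj(I−A) = Cᵀ =
  [ 0.413750   0.261250   0.091875   0.223125]
  [ 0.100000   0.297750   0.068250   0.165750]
  [ 0.113750   0.093750   0.250000   0.088750]
  [ 0.178750   0.251000   0.185500   0.450500]
det(I−A) = Σ_j (I−A)_1j·C_1j = (0.60)(0.413750) + (-0.40)(0.100000) + (0.00)(0.113750) + (-0.15)(0.178750) = 0.1814375
(I − A)⁻¹ = adj(I−A) / det(I−A) ≈
  [   2.2804     1.4399     0.5064     1.2298]
  [   0.5512     1.6411     0.3762     0.9135]
  [   0.6269     0.5167     1.3779     0.4891]
  [   0.9852     1.3834     1.0224     2.4829]
First solve x = (I − A)⁻¹ d = adj(I−A)·d / det(I−A); in particular x_4 = (0.178750·230 + 0.251000·150 + 0.185500·220 + 0.450500·110) / 0.1814375 = 169.1275 / 0.1814375 ≈ 932.15295.
Intermediate flow from 1 to 4: z_14 = a_14 · x_4 = 0.15 × 169.1275 / 0.1814375 = 25.369125 / 0.1814375 ≈ 139.823.

z_14 = 139.823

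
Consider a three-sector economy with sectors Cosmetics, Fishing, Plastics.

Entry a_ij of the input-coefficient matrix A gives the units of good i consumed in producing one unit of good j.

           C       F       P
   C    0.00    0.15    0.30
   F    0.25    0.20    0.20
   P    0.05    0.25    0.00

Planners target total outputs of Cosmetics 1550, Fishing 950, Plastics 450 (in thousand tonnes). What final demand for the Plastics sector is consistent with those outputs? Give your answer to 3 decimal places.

d_P = 135.000

I − A =
  [   1.00    -0.15    -0.30]
  [  -0.25     0.80    -0.20]
  [  -0.05    -0.25     1.00]
d = (I − A) x:
  d_C = (+1.00)·1550 + (-0.15)·950 + (-0.30)·450 = 1272.500
  d_F = (-0.25)·1550 + (+0.80)·950 + (-0.20)·450 = 282.500
  d_P = (-0.05)·1550 + (-0.25)·950 + (+1.00)·450 = 135.000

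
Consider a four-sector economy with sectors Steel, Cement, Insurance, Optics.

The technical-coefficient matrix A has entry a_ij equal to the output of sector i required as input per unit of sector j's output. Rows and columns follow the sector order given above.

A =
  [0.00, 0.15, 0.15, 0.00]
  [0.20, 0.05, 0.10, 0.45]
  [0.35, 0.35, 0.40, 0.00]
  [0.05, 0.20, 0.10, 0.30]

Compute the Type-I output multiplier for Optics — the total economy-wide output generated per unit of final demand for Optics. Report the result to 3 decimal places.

m_O = 3.843

I − A =
  [   1.00    -0.15    -0.15     0.00]
  [  -0.20     0.95    -0.10    -0.45]
  [  -0.35    -0.35     0.60     0.00]
  [  -0.05    -0.20    -0.10     0.70]
Compute the cofactors C_ij = (−1)^(i+j)·(3×3 minor ij) of I−A; the adjugate is their transpose:
adj(I−A) = Cᵀ =
  [ 0.304750   0.099750   0.103500   0.064125]
  [ 0.137750   0.383250   0.139375   0.246375]
  [ 0.258125   0.281750   0.550625   0.181125]
  [ 0.098000   0.156875   0.125875   0.451375]
det(I−A) = Σ_j (I−A)_1j·C_1j = (1.00)(0.304750) + (-0.15)(0.137750) + (-0.15)(0.258125) + (0.00)(0.098000) = 0.24536875
(I − A)⁻¹ = adj(I−A) / det(I−A) ≈
  [   1.2420     0.4065     0.4218     0.2613]
  [   0.5614     1.5619     0.5680     1.0041]
  [   1.0520     1.1483     2.2441     0.7382]
  [   0.3994     0.6393     0.5130     1.8396]
The output multiplier for sector j is the column-j sum of the Leontief inverse (I − A)⁻¹ = adj(I−A) / det(I−A).
Column O of adj(I−A): (0.064125, 0.246375, 0.181125, 0.451375); det(I−A) = 0.24536875.
m_O = (0.064125 + 0.246375 + 0.181125 + 0.451375) / 0.24536875 = 0.943 / 0.24536875 ≈ 3.843.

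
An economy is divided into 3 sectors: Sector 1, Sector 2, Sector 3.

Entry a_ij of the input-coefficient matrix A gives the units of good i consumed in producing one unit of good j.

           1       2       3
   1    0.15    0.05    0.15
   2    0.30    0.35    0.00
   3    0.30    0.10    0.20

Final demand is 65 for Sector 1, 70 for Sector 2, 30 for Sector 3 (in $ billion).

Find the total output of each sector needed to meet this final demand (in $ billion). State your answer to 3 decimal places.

I − A =
  [   0.85    -0.05    -0.15]
  [  -0.30     0.65     0.00]
  [  -0.30    -0.10     0.80]
Cofactors of I−A, C_ij = (−1)^(i+j)·(minor ij) (rows/columns in the sector order above):
  C_11 = (0.65)(0.80) − (0.00)(-0.10) = 0.5200
  C_12 = −[(-0.30)(0.80) − (0.00)(-0.30)] = 0.2400
  C_13 = (-0.30)(-0.10) − (0.65)(-0.30) = 0.2250
  C_21 = −[(-0.05)(0.80) − (-0.15)(-0.10)] = 0.0550
  C_22 = (0.85)(0.80) − (-0.15)(-0.30) = 0.6350
  C_23 = −[(0.85)(-0.10) − (-0.05)(-0.30)] = 0.1000
  C_31 = (-0.05)(0.00) − (-0.15)(0.65) = 0.0975
  C_32 = −[(0.85)(0.00) − (-0.15)(-0.30)] = 0.0450
  C_33 = (0.85)(0.65) − (-0.05)(-0.30) = 0.5375
det(I−A) = Σ_j (I−A)_1j·C_1j = (0.85)(0.5200) + (-0.05)(0.2400) + (-0.15)(0.2250) = 0.39625
adj(I−A) = Cᵀ =
  [ 0.5200   0.0550   0.0975]
  [ 0.2400   0.6350   0.0450]
  [ 0.2250   0.1000   0.5375]
(I − A)⁻¹ = adj(I−A) / det(I−A) ≈
  [   1.3123     0.1388     0.2461]
  [   0.6057     1.6025     0.1136]
  [   0.5678     0.2524     1.3565]
x = (I − A)⁻¹ d = adj(I−A)·d / det(I−A), with det(I−A) = 0.39625:
  x_1 = (0.5200·65 + 0.0550·70 + 0.0975·30) / 0.39625 = 40.575 / 0.39625 ≈ 102.397
  x_2 = (0.2400·65 + 0.6350·70 + 0.0450·30) / 0.39625 = 61.40 / 0.39625 ≈ 154.953
  x_3 = (0.2250·65 + 0.1000·70 + 0.5375·30) / 0.39625 = 37.75 / 0.39625 ≈ 95.268

x_1 = 102.397, x_2 = 154.953, x_3 = 95.268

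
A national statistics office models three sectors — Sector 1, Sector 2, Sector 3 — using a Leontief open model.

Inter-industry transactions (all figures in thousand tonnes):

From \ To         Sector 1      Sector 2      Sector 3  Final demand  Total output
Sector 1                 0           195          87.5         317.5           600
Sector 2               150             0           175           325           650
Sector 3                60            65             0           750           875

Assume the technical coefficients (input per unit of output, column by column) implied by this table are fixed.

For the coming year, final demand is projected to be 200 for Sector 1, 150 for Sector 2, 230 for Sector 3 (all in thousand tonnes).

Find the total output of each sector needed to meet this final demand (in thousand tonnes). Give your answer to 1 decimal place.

Technical coefficients a_ij = z_ij / X_j:
  a_11 = 0/600 = 0.00, a_21 = 150/600 = 0.25, a_31 = 60/600 = 0.10
  a_12 = 195/650 = 0.30, a_22 = 0/650 = 0.00, a_32 = 65/650 = 0.10
  a_13 = 87.5/875 = 0.10, a_23 = 175/875 = 0.20, a_33 = 0/875 = 0.00
I − A =
  [   1.00    -0.30    -0.10]
  [  -0.25     1.00    -0.20]
  [  -0.10    -0.10     1.00]
Cofactors of I−A, C_ij = (−1)^(i+j)·(minor ij) (rows/columns in the sector order above):
  C_11 = (1.00)(1.00) − (-0.20)(-0.10) = 0.9800
  C_12 = −[(-0.25)(1.00) − (-0.20)(-0.10)] = 0.2700
  C_13 = (-0.25)(-0.10) − (1.00)(-0.10) = 0.1250
  C_21 = −[(-0.30)(1.00) − (-0.10)(-0.10)] = 0.3100
  C_22 = (1.00)(1.00) − (-0.10)(-0.10) = 0.9900
  C_23 = −[(1.00)(-0.10) − (-0.30)(-0.10)] = 0.1300
  C_31 = (-0.30)(-0.20) − (-0.10)(1.00) = 0.1600
  C_32 = −[(1.00)(-0.20) − (-0.10)(-0.25)] = 0.2250
  C_33 = (1.00)(1.00) − (-0.30)(-0.25) = 0.9250
det(I−A) = Σ_j (I−A)_1j·C_1j = (1.00)(0.9800) + (-0.30)(0.2700) + (-0.10)(0.1250) = 0.8865
adj(I−A) = Cᵀ =
  [ 0.9800   0.3100   0.1600]
  [ 0.2700   0.9900   0.2250]
  [ 0.1250   0.1300   0.9250]
(I − A)⁻¹ = adj(I−A) / det(I−A) ≈
  [   1.1055     0.3497     0.1805]
  [   0.3046     1.1168     0.2538]
  [   0.1410     0.1466     1.0434]
x = (I − A)⁻¹ d = adj(I−A)·d / det(I−A), with det(I−A) = 0.8865:
  x_1 = (0.9800·200 + 0.3100·150 + 0.1600·230) / 0.8865 = 279.30 / 0.8865 ≈ 315.1
  x_2 = (0.2700·200 + 0.9900·150 + 0.2250·230) / 0.8865 = 254.25 / 0.8865 ≈ 286.8
  x_3 = (0.1250·200 + 0.1300·150 + 0.9250·230) / 0.8865 = 257.25 / 0.8865 ≈ 290.2

x_1 = 315.1, x_2 = 286.8, x_3 = 290.2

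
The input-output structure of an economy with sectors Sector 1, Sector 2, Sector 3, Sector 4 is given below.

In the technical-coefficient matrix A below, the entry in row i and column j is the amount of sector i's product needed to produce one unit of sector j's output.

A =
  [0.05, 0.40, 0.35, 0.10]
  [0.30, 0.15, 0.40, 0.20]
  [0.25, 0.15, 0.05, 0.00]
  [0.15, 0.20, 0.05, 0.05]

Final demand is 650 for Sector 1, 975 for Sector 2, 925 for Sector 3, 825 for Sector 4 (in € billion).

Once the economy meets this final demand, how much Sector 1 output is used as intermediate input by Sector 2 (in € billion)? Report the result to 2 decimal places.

z_12 = 1713.68

I − A =
  [   0.95    -0.40    -0.35    -0.10]
  [  -0.30     0.85    -0.40    -0.20]
  [  -0.25    -0.15     0.95     0.00]
  [  -0.15    -0.20    -0.05     0.95]
Compute the cofactors C_ij = (−1)^(i+j)·(3×3 minor ij) of I−A; the adjugate is their transpose:
adj(I−A) = Cᵀ =
  [ 0.670625   0.430625   0.436875   0.161250]
  [ 0.396750   0.758750   0.476250   0.201500]
  [ 0.239125   0.233125   0.584375   0.074250]
  [ 0.202000   0.240000   0.200000   0.466000]
det(I−A) = Σ_j (I−A)_1j·C_1j = (0.95)(0.670625) + (-0.40)(0.396750) + (-0.35)(0.239125) + (-0.10)(0.202000) = 0.3745
(I − A)⁻¹ = adj(I−A) / det(I−A) ≈
  [   1.7907     1.1499     1.1666     0.4306]
  [   1.0594     2.0260     1.2717     0.5381]
  [   0.6385     0.6225     1.5604     0.1983]
  [   0.5394     0.6409     0.5340     1.2443]
First solve x = (I − A)⁻¹ d = adj(I−A)·d / det(I−A); in particular x_2 = (0.396750·650 + 0.758750·975 + 0.476250·925 + 0.201500·825) / 0.3745 = 1604.4375 / 0.3745 ≈ 4284.2123.
Intermediate flow from 1 to 2: z_12 = a_12 · x_2 = 0.40 × 1604.4375 / 0.3745 = 641.775 / 0.3745 ≈ 1713.68.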